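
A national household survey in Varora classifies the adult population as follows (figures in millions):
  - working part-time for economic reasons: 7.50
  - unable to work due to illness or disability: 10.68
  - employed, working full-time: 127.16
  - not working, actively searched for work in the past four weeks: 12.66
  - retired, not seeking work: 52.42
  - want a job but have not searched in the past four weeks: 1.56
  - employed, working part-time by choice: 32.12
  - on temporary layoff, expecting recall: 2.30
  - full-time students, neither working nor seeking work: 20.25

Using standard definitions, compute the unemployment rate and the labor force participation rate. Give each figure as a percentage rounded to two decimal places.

Employed = 7.50 + 127.16 + 32.12 = 166.78 million (anyone who worked, including part-time for economic reasons, counts as employed).
Unemployed = 12.66 + 2.30 = 14.96 million (jobless and actively searching, or on temporary layoff).
Labor force = 166.78 + 14.96 = 181.74 million.
Not in labor force = 10.68 + 52.42 + 1.56 + 20.25 = 84.91 million (those not working and not actively searching are outside the labor force — including those who want a job but have given up searching).
Civilian working-age population = 181.74 + 84.91 = 266.65 million.
Unemployment rate = 14.96 / 181.74 = 8.23%.
Labor force participation rate = 181.74 / 266.65 = 68.16%.

Unemployment rate ≈ 8.23%; labor force participation rate ≈ 68.16%.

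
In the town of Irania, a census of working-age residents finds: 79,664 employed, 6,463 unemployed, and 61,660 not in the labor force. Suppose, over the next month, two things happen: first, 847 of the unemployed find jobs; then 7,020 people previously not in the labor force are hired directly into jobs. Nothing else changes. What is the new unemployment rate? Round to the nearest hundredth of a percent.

New unemployment rate ≈ 6.03%.

Initially, labor force = 79,664 + 6,463 = 86,127, so u = 6,463/86,127 = 7.50%.
After the first change, unemployed falls and employed rises by 847; labor force unchanged → E = 80,511, U = 5,616, labor force = 86,127.
After the second change, employed and labor force both rise by 7,020; unemployed unchanged → E = 87,531, U = 5,616, labor force = 93,147.
New unemployment rate = 5,616 / 93,147 = 6.03%.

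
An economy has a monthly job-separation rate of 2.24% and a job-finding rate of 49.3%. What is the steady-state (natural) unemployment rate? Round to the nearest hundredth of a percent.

At steady state the flows balance: s·E = f·U, so U/(E+U) = s/(s+f).
u* = 2.24 / (2.24 + 49.3) = 2.24 / 51.54 = 4.35%.

Steady-state unemployment rate ≈ 4.35%.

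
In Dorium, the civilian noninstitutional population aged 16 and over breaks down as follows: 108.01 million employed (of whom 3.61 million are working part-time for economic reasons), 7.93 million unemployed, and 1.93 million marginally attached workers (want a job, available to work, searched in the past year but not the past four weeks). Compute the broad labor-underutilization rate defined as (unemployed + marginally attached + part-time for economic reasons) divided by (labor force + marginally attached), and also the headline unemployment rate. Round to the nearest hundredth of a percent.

Broad underutilization rate ≈ 11.43%; headline unemployment rate ≈ 6.84%.

Labor force = 108.01 + 7.93 = 115.94 million.
Numerator = 7.93 + 1.93 + 3.61 = 13.47 million.
Denominator = 115.94 + 1.93 = 117.87 million.
Broad rate = 13.47 / 117.87 = 11.43%.
Headline unemployment rate = 7.93 / 115.94 = 6.84%.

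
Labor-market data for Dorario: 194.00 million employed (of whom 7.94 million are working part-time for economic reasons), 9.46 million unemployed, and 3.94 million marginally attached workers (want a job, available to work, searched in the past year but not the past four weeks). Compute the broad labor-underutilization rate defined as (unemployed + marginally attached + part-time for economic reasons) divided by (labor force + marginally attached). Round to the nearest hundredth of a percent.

Labor force = 194.00 + 9.46 = 203.46 million.
Numerator = 9.46 + 3.94 + 7.94 = 21.34 million.
Denominator = 203.46 + 3.94 = 207.40 million.
Broad rate = 21.34 / 207.40 = 10.29%.

Broad underutilization rate ≈ 10.29%.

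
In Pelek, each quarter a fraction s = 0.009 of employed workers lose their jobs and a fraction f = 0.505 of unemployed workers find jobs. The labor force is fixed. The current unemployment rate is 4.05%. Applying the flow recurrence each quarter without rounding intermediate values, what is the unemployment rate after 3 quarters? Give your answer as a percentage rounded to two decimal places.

Unemployment rate after three quarters ≈ 2.01%.

With a fixed labor force, u_{t+1} = u_t + s·(1−u_t) − f·u_t = u_t·(1−s−f) + s.
Here 1−s−f = 0.486 and s = 0.009.
u_1 = 0.040500 × 0.486 + 0.009 = 0.028683.
u_2 = 0.028683 × 0.486 + 0.009 = 0.022940.
u_3 = 0.022940 × 0.486 + 0.009 = 0.020149.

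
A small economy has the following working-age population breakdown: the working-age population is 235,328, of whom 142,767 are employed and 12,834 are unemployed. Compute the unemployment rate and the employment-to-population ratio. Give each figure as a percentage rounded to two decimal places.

Labor force = employed + unemployed = 142,767 + 12,834 = 155,601.
Unemployment rate = 12,834 / 155,601 = 8.25%.
Employment-population ratio = 142,767 / 235,328 = 60.67%.

Unemployment rate ≈ 8.25%; employment-population ratio ≈ 60.67%.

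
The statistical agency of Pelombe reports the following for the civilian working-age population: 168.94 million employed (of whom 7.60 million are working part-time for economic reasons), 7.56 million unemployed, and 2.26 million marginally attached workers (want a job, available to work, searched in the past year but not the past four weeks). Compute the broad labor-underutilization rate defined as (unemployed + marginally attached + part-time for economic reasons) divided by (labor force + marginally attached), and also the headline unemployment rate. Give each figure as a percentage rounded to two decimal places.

Labor force = 168.94 + 7.56 = 176.50 million.
Numerator = 7.56 + 2.26 + 7.60 = 17.42 million.
Denominator = 176.50 + 2.26 = 178.76 million.
Broad rate = 17.42 / 178.76 = 9.74%.
Headline unemployment rate = 7.56 / 176.50 = 4.28%.

Broad underutilization rate ≈ 9.74%; headline unemployment rate ≈ 4.28%.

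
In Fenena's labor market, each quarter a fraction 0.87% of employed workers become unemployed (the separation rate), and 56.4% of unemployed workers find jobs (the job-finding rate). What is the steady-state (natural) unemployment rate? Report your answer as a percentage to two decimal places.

At steady state the flows balance: s·E = f·U, so U/(E+U) = s/(s+f).
u* = 0.87 / (0.87 + 56.4) = 0.87 / 57.27 = 1.52%.

Steady-state unemployment rate ≈ 1.52%.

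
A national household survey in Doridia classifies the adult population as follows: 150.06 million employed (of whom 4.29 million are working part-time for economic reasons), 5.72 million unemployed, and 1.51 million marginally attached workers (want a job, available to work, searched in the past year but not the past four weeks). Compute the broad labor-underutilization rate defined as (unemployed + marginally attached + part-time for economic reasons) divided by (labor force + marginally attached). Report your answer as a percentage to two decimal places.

Broad underutilization rate ≈ 7.32%.

Labor force = 150.06 + 5.72 = 155.78 million.
Numerator = 5.72 + 1.51 + 4.29 = 11.52 million.
Denominator = 155.78 + 1.51 = 157.29 million.
Broad rate = 11.52 / 157.29 = 7.32%.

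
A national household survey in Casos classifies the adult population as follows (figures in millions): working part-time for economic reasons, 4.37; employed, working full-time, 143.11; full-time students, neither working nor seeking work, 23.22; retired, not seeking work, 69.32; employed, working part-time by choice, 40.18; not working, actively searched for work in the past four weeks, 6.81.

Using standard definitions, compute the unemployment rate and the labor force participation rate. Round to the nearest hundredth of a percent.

Unemployment rate ≈ 3.50%; labor force participation rate ≈ 67.76%.

Employed = 4.37 + 143.11 + 40.18 = 187.66 million (anyone who worked, including part-time for economic reasons, counts as employed).
Unemployed = 6.81 million.
Labor force = 187.66 + 6.81 = 194.47 million.
Not in labor force = 23.22 + 69.32 = 92.54 million (those not working and not actively searching are outside the labor force).
Civilian working-age population = 194.47 + 92.54 = 287.01 million.
Unemployment rate = 6.81 / 194.47 = 3.50%.
Labor force participation rate = 194.47 / 287.01 = 67.76%.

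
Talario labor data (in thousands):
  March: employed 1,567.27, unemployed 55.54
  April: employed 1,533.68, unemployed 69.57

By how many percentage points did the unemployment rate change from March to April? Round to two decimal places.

March: labor force = 1,567.27 + 55.54 = 1,622.81; u = 55.54/1,622.81 = 3.42%.
April: labor force = 1,533.68 + 69.57 = 1,603.25; u = 69.57/1,603.25 = 4.34%.
Change = 4.34% − 3.42% = +0.92 pp.

The unemployment rate changed by +0.92 percentage points.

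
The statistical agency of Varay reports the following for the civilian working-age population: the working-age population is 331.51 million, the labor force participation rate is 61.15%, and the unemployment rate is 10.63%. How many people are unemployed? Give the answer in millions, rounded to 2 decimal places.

Labor force = 0.6115 × 331.51 = 202.72 million.
Unemployed = 0.1063 × 202.72 ≈ 21.55 million.

About 21.55 million are unemployed.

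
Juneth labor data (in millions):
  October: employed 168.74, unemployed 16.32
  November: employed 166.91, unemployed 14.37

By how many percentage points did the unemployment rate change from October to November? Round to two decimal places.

October: labor force = 168.74 + 16.32 = 185.06; u = 16.32/185.06 = 8.82%.
November: labor force = 166.91 + 14.37 = 181.28; u = 14.37/181.28 = 7.93%.
Change = 7.93% − 8.82% = −0.89 pp.

The unemployment rate changed by −0.89 percentage points.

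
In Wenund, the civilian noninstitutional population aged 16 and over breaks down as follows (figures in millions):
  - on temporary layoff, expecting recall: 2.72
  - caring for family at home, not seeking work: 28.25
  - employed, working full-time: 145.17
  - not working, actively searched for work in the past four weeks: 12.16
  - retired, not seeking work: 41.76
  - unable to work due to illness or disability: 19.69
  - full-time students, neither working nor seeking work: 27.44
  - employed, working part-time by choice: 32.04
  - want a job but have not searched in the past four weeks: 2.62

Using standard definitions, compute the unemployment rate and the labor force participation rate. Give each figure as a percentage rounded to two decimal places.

Unemployment rate ≈ 7.75%; labor force participation rate ≈ 61.60%.

Employed = 145.17 + 32.04 = 177.21 million.
Unemployed = 2.72 + 12.16 = 14.88 million (jobless and actively searching, or on temporary layoff).
Labor force = 177.21 + 14.88 = 192.09 million.
Not in labor force = 28.25 + 41.76 + 19.69 + 27.44 + 2.62 = 119.76 million (those not working and not actively searching are outside the labor force — including those who want a job but have given up searching).
Civilian working-age population = 192.09 + 119.76 = 311.85 million.
Unemployment rate = 14.88 / 192.09 = 7.75%.
Labor force participation rate = 192.09 / 311.85 = 61.60%.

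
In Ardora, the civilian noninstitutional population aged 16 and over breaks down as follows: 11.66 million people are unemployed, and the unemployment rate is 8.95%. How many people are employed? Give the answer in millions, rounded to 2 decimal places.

About 118.62 million are employed.

Labor force = U / u = 11.66 / 0.0895 ≈ 130.28 million.
Employed = labor force − unemployed = 130.28 − 11.66 = 118.62 million.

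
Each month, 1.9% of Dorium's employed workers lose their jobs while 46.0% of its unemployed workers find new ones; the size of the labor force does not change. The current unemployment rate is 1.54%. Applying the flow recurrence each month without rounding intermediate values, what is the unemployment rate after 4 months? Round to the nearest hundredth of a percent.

Unemployment rate after four months ≈ 3.79%.

With a fixed labor force, u_{t+1} = u_t + s·(1−u_t) − f·u_t = u_t·(1−s−f) + s.
Here 1−s−f = 0.521 and s = 0.019.
u_1 = 0.015400 × 0.521 + 0.019 = 0.027023.
u_2 = 0.027023 × 0.521 + 0.019 = 0.033079.
u_3 = 0.033079 × 0.521 + 0.019 = 0.036234.
u_4 = 0.036234 × 0.521 + 0.019 = 0.037878.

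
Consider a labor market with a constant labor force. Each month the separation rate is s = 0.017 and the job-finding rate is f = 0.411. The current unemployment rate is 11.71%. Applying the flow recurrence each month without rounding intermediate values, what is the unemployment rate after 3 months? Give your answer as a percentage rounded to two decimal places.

With a fixed labor force, u_{t+1} = u_t + s·(1−u_t) − f·u_t = u_t·(1−s−f) + s.
Here 1−s−f = 0.572 and s = 0.017.
u_1 = 0.117100 × 0.572 + 0.017 = 0.083981.
u_2 = 0.083981 × 0.572 + 0.017 = 0.065037.
u_3 = 0.065037 × 0.572 + 0.017 = 0.054201.

Unemployment rate after three months ≈ 5.42%.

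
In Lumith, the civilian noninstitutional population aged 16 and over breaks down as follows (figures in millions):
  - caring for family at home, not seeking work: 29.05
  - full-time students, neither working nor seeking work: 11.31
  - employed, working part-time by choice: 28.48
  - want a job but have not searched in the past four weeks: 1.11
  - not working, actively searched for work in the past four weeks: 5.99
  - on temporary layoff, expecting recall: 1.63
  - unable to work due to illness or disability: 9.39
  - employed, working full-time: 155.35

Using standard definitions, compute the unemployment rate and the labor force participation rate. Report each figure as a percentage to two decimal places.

Employed = 28.48 + 155.35 = 183.83 million.
Unemployed = 5.99 + 1.63 = 7.62 million (jobless and actively searching, or on temporary layoff).
Labor force = 183.83 + 7.62 = 191.45 million.
Not in labor force = 29.05 + 11.31 + 1.11 + 9.39 = 50.86 million (those not working and not actively searching are outside the labor force — including those who want a job but have given up searching).
Civilian working-age population = 191.45 + 50.86 = 242.31 million.
Unemployment rate = 7.62 / 191.45 = 3.98%.
Labor force participation rate = 191.45 / 242.31 = 79.01%.

Unemployment rate ≈ 3.98%; labor force participation rate ≈ 79.01%.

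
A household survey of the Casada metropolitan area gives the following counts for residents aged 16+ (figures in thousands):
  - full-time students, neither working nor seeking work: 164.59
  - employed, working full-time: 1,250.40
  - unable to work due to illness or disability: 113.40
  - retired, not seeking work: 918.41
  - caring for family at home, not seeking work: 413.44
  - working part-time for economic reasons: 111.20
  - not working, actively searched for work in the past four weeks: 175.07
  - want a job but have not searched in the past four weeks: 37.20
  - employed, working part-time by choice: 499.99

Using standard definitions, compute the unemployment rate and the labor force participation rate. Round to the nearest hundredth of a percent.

Unemployment rate ≈ 8.60%; labor force participation rate ≈ 55.29%.

Employed = 1,250.40 + 111.20 + 499.99 = 1,861.59 thousand (anyone who worked, including part-time for economic reasons, counts as employed).
Unemployed = 175.07 thousand.
Labor force = 1,861.59 + 175.07 = 2,036.66 thousand.
Not in labor force = 164.59 + 113.40 + 918.41 + 413.44 + 37.20 = 1,647.04 thousand (those not working and not actively searching are outside the labor force — including those who want a job but have given up searching).
Civilian working-age population = 2,036.66 + 1,647.04 = 3,683.70 thousand.
Unemployment rate = 175.07 / 2,036.66 = 8.60%.
Labor force participation rate = 2,036.66 / 3,683.70 = 55.29%.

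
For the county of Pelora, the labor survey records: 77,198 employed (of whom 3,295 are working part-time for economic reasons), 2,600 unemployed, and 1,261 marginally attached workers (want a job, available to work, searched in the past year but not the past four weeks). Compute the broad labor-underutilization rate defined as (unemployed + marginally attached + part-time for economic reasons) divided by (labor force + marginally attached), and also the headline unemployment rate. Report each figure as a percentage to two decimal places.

Labor force = 77,198 + 2,600 = 79,798.
Numerator = 2,600 + 1,261 + 3,295 = 7,156.
Denominator = 79,798 + 1,261 = 81,059.
Broad rate = 7,156 / 81,059 = 8.83%.
Headline unemployment rate = 2,600 / 79,798 = 3.26%.

Broad underutilization rate ≈ 8.83%; headline unemployment rate ≈ 3.26%.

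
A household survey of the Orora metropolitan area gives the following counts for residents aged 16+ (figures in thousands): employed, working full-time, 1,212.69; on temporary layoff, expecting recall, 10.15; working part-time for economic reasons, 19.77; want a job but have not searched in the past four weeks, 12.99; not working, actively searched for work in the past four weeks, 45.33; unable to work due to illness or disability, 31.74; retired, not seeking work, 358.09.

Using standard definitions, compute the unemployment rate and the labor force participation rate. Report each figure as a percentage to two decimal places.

Employed = 1,212.69 + 19.77 = 1,232.46 thousand (anyone who worked, including part-time for economic reasons, counts as employed).
Unemployed = 10.15 + 45.33 = 55.48 thousand (jobless and actively searching, or on temporary layoff).
Labor force = 1,232.46 + 55.48 = 1,287.94 thousand.
Not in labor force = 12.99 + 31.74 + 358.09 = 402.82 thousand (those not working and not actively searching are outside the labor force — including those who want a job but have given up searching).
Civilian working-age population = 1,287.94 + 402.82 = 1,690.76 thousand.
Unemployment rate = 55.48 / 1,287.94 = 4.31%.
Labor force participation rate = 1,287.94 / 1,690.76 = 76.18%.

Unemployment rate ≈ 4.31%; labor force participation rate ≈ 76.18%.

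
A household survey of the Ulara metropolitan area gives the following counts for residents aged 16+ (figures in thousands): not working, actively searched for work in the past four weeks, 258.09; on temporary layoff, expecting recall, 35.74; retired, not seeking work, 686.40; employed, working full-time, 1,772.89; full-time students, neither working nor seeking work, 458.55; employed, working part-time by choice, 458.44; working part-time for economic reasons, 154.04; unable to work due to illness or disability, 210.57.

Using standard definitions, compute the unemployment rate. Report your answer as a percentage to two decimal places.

Unemployment rate ≈ 10.97%.

Employed = 1,772.89 + 458.44 + 154.04 = 2,385.37 thousand (anyone who worked, including part-time for economic reasons, counts as employed).
Unemployed = 258.09 + 35.74 = 293.83 thousand (jobless and actively searching, or on temporary layoff).
Labor force = 2,385.37 + 293.83 = 2,679.20 thousand.
Unemployment rate = 293.83 / 2,679.20 = 10.97%.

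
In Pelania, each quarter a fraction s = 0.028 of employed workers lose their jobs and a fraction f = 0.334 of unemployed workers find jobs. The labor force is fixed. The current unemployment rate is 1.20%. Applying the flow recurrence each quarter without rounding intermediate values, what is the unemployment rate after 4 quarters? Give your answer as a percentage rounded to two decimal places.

Unemployment rate after four quarters ≈ 6.65%.

With a fixed labor force, u_{t+1} = u_t + s·(1−u_t) − f·u_t = u_t·(1−s−f) + s.
Here 1−s−f = 0.638 and s = 0.028.
u_1 = 0.012000 × 0.638 + 0.028 = 0.035656.
u_2 = 0.035656 × 0.638 + 0.028 = 0.050749.
u_3 = 0.050749 × 0.638 + 0.028 = 0.060378.
u_4 = 0.060378 × 0.638 + 0.028 = 0.066521.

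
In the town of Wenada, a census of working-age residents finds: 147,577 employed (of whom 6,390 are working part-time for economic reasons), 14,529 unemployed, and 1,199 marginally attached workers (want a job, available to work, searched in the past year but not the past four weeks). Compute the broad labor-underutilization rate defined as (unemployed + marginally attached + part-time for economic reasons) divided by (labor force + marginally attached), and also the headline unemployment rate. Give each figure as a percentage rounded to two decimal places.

Labor force = 147,577 + 14,529 = 162,106.
Numerator = 14,529 + 1,199 + 6,390 = 22,118.
Denominator = 162,106 + 1,199 = 163,305.
Broad rate = 22,118 / 163,305 = 13.54%.
Headline unemployment rate = 14,529 / 162,106 = 8.96%.

Broad underutilization rate ≈ 13.54%; headline unemployment rate ≈ 8.96%.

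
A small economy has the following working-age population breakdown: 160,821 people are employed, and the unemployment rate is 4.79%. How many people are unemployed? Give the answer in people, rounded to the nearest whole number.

About 8,091 are unemployed.

Let U be the number unemployed. The labor force is E + U, and U/(E+U) = 0.0479.
So U = 0.0479 × 160,821 / (1 − 0.0479) = 7703.33 / 0.9521 ≈ 8,091.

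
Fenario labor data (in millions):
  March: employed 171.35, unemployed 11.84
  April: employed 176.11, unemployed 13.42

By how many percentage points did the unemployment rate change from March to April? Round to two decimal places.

March: labor force = 171.35 + 11.84 = 183.19; u = 11.84/183.19 = 6.46%.
April: labor force = 176.11 + 13.42 = 189.53; u = 13.42/189.53 = 7.08%.
Change = 7.08% − 6.46% = +0.62 pp.

The unemployment rate changed by +0.62 percentage points.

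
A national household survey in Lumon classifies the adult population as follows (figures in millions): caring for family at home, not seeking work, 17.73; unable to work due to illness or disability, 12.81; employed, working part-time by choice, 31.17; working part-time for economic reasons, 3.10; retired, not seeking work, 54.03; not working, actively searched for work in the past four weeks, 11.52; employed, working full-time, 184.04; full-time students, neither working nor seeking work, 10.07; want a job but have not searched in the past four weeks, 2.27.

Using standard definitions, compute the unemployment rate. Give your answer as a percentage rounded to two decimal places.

Unemployment rate ≈ 5.01%.

Employed = 31.17 + 3.10 + 184.04 = 218.31 million (anyone who worked, including part-time for economic reasons, counts as employed).
Unemployed = 11.52 million.
Labor force = 218.31 + 11.52 = 229.83 million.
Unemployment rate = 11.52 / 229.83 = 5.01%.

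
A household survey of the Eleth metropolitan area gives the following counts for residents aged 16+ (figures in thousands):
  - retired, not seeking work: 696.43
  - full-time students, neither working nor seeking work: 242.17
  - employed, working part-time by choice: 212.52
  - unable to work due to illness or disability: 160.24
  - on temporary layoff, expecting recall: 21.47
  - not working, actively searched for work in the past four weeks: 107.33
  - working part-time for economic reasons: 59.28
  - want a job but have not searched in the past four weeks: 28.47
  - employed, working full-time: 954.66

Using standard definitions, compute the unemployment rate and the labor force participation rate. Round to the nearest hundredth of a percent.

Unemployment rate ≈ 9.50%; labor force participation rate ≈ 54.59%.

Employed = 212.52 + 59.28 + 954.66 = 1,226.46 thousand (anyone who worked, including part-time for economic reasons, counts as employed).
Unemployed = 21.47 + 107.33 = 128.80 thousand (jobless and actively searching, or on temporary layoff).
Labor force = 1,226.46 + 128.80 = 1,355.26 thousand.
Not in labor force = 696.43 + 242.17 + 160.24 + 28.47 = 1,127.31 thousand (those not working and not actively searching are outside the labor force — including those who want a job but have given up searching).
Civilian working-age population = 1,355.26 + 1,127.31 = 2,482.57 thousand.
Unemployment rate = 128.80 / 1,355.26 = 9.50%.
Labor force participation rate = 1,355.26 / 2,482.57 = 54.59%.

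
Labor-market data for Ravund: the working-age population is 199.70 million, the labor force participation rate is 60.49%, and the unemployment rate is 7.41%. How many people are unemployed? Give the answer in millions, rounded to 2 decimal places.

About 8.95 million are unemployed.

Labor force = 0.6049 × 199.70 = 120.80 million.
Unemployed = 0.0741 × 120.80 ≈ 8.95 million.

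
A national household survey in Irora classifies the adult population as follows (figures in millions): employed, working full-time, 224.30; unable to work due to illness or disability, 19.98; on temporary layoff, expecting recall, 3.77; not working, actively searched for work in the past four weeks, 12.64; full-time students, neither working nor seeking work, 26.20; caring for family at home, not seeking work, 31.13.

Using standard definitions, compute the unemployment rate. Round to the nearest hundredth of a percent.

Employed = 224.30 million.
Unemployed = 3.77 + 12.64 = 16.41 million (jobless and actively searching, or on temporary layoff).
Labor force = 224.30 + 16.41 = 240.71 million.
Unemployment rate = 16.41 / 240.71 = 6.82%.

Unemployment rate ≈ 6.82%.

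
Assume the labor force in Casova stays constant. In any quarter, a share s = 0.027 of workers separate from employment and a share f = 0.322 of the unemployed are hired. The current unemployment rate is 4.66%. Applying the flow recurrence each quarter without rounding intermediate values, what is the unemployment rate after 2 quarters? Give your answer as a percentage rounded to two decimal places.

Unemployment rate after two quarters ≈ 6.43%.

With a fixed labor force, u_{t+1} = u_t + s·(1−u_t) − f·u_t = u_t·(1−s−f) + s.
Here 1−s−f = 0.651 and s = 0.027.
u_1 = 0.046600 × 0.651 + 0.027 = 0.057337.
u_2 = 0.057337 × 0.651 + 0.027 = 0.064326.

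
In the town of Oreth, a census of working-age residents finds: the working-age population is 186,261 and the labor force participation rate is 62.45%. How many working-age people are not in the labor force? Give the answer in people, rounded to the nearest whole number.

Share not in the labor force = 1 − 0.6245 = 0.3755.
Not in labor force = 0.3755 × 186,261 ≈ 69,941.

About 69,941 are not in the labor force.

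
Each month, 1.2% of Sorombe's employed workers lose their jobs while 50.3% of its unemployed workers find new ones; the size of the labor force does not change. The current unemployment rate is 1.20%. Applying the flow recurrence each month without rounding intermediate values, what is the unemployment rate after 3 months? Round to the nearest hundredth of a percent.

Unemployment rate after three months ≈ 2.20%.

With a fixed labor force, u_{t+1} = u_t + s·(1−u_t) − f·u_t = u_t·(1−s−f) + s.
Here 1−s−f = 0.485 and s = 0.012.
u_1 = 0.012000 × 0.485 + 0.012 = 0.017820.
u_2 = 0.017820 × 0.485 + 0.012 = 0.020643.
u_3 = 0.020643 × 0.485 + 0.012 = 0.022012.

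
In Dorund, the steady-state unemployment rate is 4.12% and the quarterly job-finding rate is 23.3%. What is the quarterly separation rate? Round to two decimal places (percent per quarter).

From u* = s/(s+f): s = u·f/(1−u).
s = 0.0412 × 23.3 / (1 − 0.0412) = 0.9600 / 0.9588 ≈ 1.00% per quarter.

Separation rate ≈ 1.00% per quarter.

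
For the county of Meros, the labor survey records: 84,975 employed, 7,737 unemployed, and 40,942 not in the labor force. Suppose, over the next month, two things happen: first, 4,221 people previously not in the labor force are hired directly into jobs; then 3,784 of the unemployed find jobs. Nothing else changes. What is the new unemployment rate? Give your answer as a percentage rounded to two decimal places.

New unemployment rate ≈ 4.08%.

Initially, labor force = 84,975 + 7,737 = 92,712, so u = 7,737/92,712 = 8.35%.
After the first change, employed and labor force both rise by 4,221; unemployed unchanged → E = 89,196, U = 7,737, labor force = 96,933.
After the second change, unemployed falls and employed rises by 3,784; labor force unchanged → E = 92,980, U = 3,953, labor force = 96,933.
New unemployment rate = 3,953 / 96,933 = 4.08%.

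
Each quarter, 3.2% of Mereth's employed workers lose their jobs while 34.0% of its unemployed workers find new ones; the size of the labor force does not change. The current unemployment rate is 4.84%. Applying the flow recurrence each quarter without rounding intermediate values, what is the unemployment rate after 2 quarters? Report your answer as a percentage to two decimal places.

With a fixed labor force, u_{t+1} = u_t + s·(1−u_t) − f·u_t = u_t·(1−s−f) + s.
Here 1−s−f = 0.628 and s = 0.032.
u_1 = 0.048400 × 0.628 + 0.032 = 0.062395.
u_2 = 0.062395 × 0.628 + 0.032 = 0.071184.

Unemployment rate after two quarters ≈ 7.12%.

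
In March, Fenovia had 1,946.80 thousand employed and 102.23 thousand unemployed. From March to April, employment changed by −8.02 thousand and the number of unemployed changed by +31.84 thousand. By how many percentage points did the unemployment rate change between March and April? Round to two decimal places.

March: labor force = 1,946.80 + 102.23 = 2,049.03; u = 102.23/2,049.03 = 4.99%.
April: labor force = 1,938.78 + 134.07 = 2,072.85; u = 134.07/2,072.85 = 6.47%.
Change = 6.47% − 4.99% = +1.48 pp.

The unemployment rate changed by +1.48 percentage points.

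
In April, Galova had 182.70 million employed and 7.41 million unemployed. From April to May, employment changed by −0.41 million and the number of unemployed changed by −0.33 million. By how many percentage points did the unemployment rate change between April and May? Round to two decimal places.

April: labor force = 182.70 + 7.41 = 190.11; u = 7.41/190.11 = 3.90%.
May: labor force = 182.29 + 7.08 = 189.37; u = 7.08/189.37 = 3.74%.
Change = 3.74% − 3.90% = −0.16 pp.

The unemployment rate changed by −0.16 percentage points.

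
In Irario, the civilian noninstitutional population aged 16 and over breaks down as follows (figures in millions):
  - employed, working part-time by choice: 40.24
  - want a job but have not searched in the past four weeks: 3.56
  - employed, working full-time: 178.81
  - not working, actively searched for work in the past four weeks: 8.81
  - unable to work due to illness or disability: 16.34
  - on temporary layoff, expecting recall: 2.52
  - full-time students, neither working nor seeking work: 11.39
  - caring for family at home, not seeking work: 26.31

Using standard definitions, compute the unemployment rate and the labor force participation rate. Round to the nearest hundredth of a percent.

Unemployment rate ≈ 4.92%; labor force participation rate ≈ 80.00%.

Employed = 40.24 + 178.81 = 219.05 million.
Unemployed = 8.81 + 2.52 = 11.33 million (jobless and actively searching, or on temporary layoff).
Labor force = 219.05 + 11.33 = 230.38 million.
Not in labor force = 3.56 + 16.34 + 11.39 + 26.31 = 57.60 million (those not working and not actively searching are outside the labor force — including those who want a job but have given up searching).
Civilian working-age population = 230.38 + 57.60 = 287.98 million.
Unemployment rate = 11.33 / 230.38 = 4.92%.
Labor force participation rate = 230.38 / 287.98 = 80.00%.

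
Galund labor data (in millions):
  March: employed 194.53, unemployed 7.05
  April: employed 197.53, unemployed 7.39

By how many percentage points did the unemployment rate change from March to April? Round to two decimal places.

March: labor force = 194.53 + 7.05 = 201.58; u = 7.05/201.58 = 3.50%.
April: labor force = 197.53 + 7.39 = 204.92; u = 7.39/204.92 = 3.61%.
Change = 3.61% − 3.50% = +0.11 pp.

The unemployment rate changed by +0.11 percentage points.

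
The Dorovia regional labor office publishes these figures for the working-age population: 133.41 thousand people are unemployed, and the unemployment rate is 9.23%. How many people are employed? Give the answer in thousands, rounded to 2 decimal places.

About 1,311.99 thousand are employed.

Labor force = U / u = 133.41 / 0.0923 ≈ 1,445.40 thousand.
Employed = labor force − unemployed = 1,445.40 − 133.41 = 1,311.99 thousand.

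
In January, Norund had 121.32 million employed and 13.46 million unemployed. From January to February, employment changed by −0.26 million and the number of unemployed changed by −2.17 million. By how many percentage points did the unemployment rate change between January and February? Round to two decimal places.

The unemployment rate changed by −1.46 percentage points.

January: labor force = 121.32 + 13.46 = 134.78; u = 13.46/134.78 = 9.99%.
February: labor force = 121.06 + 11.29 = 132.35; u = 11.29/132.35 = 8.53%.
Change = 8.53% − 9.99% = −1.46 pp.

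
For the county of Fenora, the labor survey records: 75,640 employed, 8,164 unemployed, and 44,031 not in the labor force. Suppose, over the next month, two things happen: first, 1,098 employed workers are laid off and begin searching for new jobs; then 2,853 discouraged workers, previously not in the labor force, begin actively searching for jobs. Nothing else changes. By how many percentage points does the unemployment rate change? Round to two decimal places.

The unemployment rate changes by +4.24 percentage points.

Initially, labor force = 75,640 + 8,164 = 83,804, so u = 8,164/83,804 = 9.74%.
After the first change, employed falls and unemployed rises by 1,098; labor force unchanged → E = 74,542, U = 9,262, labor force = 83,804.
After the second change, unemployed and labor force both rise by 2,853 → E = 74,542, U = 12,115, labor force = 86,657.
New unemployment rate = 12,115 / 86,657 = 13.98%.
Change = 13.98% − 9.74% = +4.24 percentage points.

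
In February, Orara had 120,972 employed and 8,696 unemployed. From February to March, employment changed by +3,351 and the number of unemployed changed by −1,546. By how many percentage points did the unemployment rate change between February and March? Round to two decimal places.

The unemployment rate changed by −1.27 percentage points.

February: labor force = 120,972 + 8,696 = 129,668; u = 8,696/129,668 = 6.71%.
March: labor force = 124,323 + 7,150 = 131,473; u = 7,150/131,473 = 5.44%.
Change = 5.44% − 6.71% = −1.27 pp.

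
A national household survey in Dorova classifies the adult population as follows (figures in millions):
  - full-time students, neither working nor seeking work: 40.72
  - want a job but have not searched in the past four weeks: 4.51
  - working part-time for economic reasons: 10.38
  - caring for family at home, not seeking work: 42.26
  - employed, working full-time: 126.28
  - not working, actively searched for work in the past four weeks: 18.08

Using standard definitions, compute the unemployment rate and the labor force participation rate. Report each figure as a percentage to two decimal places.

Unemployment rate ≈ 11.68%; labor force participation rate ≈ 63.88%.

Employed = 10.38 + 126.28 = 136.66 million (anyone who worked, including part-time for economic reasons, counts as employed).
Unemployed = 18.08 million.
Labor force = 136.66 + 18.08 = 154.74 million.
Not in labor force = 40.72 + 4.51 + 42.26 = 87.49 million (those not working and not actively searching are outside the labor force — including those who want a job but have given up searching).
Civilian working-age population = 154.74 + 87.49 = 242.23 million.
Unemployment rate = 18.08 / 154.74 = 11.68%.
Labor force participation rate = 154.74 / 242.23 = 63.88%.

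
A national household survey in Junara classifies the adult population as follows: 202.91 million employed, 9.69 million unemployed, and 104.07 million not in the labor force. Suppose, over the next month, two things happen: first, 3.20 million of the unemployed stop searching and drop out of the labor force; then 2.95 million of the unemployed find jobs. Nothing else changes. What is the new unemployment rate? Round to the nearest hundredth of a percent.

Initially, labor force = 202.91 + 9.69 = 212.60 million, so u = 9.69/212.60 = 4.56%.
After the first change, unemployed and labor force both fall by 3.20 → E = 202.91, U = 6.49, labor force = 209.40 million.
After the second change, unemployed falls and employed rises by 2.95; labor force unchanged → E = 205.86, U = 3.54, labor force = 209.40 million.
New unemployment rate = 3.54 / 209.40 = 1.69%.

New unemployment rate ≈ 1.69%.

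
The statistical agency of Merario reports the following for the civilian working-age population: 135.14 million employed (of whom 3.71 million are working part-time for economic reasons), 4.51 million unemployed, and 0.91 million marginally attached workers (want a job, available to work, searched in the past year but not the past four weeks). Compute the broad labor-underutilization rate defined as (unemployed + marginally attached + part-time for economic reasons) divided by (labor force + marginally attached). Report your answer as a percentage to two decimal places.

Labor force = 135.14 + 4.51 = 139.65 million.
Numerator = 4.51 + 0.91 + 3.71 = 9.13 million.
Denominator = 139.65 + 0.91 = 140.56 million.
Broad rate = 9.13 / 140.56 = 6.50%.

Broad underutilization rate ≈ 6.50%.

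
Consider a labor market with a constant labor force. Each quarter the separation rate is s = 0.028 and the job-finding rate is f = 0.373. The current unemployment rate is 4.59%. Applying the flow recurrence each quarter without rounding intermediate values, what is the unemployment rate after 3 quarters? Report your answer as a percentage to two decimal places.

With a fixed labor force, u_{t+1} = u_t + s·(1−u_t) − f·u_t = u_t·(1−s−f) + s.
Here 1−s−f = 0.599 and s = 0.028.
u_1 = 0.045900 × 0.599 + 0.028 = 0.055494.
u_2 = 0.055494 × 0.599 + 0.028 = 0.061241.
u_3 = 0.061241 × 0.599 + 0.028 = 0.064683.

Unemployment rate after three quarters ≈ 6.47%.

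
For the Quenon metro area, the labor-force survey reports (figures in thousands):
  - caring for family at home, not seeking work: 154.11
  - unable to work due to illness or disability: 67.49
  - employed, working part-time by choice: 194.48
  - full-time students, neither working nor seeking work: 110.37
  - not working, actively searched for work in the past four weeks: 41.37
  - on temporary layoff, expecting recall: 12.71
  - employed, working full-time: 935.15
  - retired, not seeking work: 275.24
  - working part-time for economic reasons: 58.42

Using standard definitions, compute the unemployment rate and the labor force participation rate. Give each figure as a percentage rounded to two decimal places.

Employed = 194.48 + 935.15 + 58.42 = 1,188.05 thousand (anyone who worked, including part-time for economic reasons, counts as employed).
Unemployed = 41.37 + 12.71 = 54.08 thousand (jobless and actively searching, or on temporary layoff).
Labor force = 1,188.05 + 54.08 = 1,242.13 thousand.
Not in labor force = 154.11 + 67.49 + 110.37 + 275.24 = 607.21 thousand (those not working and not actively searching are outside the labor force).
Civilian working-age population = 1,242.13 + 607.21 = 1,849.34 thousand.
Unemployment rate = 54.08 / 1,242.13 = 4.35%.
Labor force participation rate = 1,242.13 / 1,849.34 = 67.17%.

Unemployment rate ≈ 4.35%; labor force participation rate ≈ 67.17%.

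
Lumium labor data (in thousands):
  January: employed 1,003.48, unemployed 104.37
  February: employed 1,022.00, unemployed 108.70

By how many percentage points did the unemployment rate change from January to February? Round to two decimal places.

The unemployment rate changed by +0.19 percentage points.

January: labor force = 1,003.48 + 104.37 = 1,107.85; u = 104.37/1,107.85 = 9.42%.
February: labor force = 1,022.00 + 108.70 = 1,130.70; u = 108.70/1,130.70 = 9.61%.
Change = 9.61% − 9.42% = +0.19 pp.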